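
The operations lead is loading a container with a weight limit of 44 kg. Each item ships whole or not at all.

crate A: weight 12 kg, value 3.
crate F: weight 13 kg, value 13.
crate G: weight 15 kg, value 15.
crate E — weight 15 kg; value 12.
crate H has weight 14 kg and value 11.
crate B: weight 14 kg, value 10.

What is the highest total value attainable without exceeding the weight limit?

40

crate F + crate G + crate H: weight 13 + 15 + 14 = 42 ≤ 44, value 13 + 15 + 11 = 39.
crate F + crate G + crate E: weight 13 + 15 + 15 = 43 ≤ 44, value 13 + 15 + 12 = 40.
Best is crate F, crate G, and crate E with total value 40.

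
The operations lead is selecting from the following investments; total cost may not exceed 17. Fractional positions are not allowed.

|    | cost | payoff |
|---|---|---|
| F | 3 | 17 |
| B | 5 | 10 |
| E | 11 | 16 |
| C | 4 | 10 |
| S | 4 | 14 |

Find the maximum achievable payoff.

Allowing fractional choices, the relaxed optimum would be about 52.5, but investments are indivisible.
F + C + S: cost 3 + 4 + 4 = 11 ≤ 17, payoff 17 + 10 + 14 = 41.
F + B + C + S: cost 3 + 5 + 4 + 4 = 16 ≤ 17, payoff 17 + 10 + 10 + 14 = 51.
Best is F, B, C, and S with total payoff 51.

51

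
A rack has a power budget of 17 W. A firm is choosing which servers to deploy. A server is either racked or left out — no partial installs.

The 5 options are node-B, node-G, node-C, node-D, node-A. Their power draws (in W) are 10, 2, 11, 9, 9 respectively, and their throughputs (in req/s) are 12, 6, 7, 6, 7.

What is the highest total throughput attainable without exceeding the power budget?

18

Allowing fractional choices, the relaxed optimum would be about 21.9, but servers are indivisible.
node-G + node-C: power draw 2 + 11 = 13 ≤ 17, throughput 6 + 7 = 13.
node-B + node-G: power draw 10 + 2 = 12 ≤ 17, throughput 12 + 6 = 18.
node-G + node-A: power draw 2 + 9 = 11 ≤ 17, throughput 6 + 7 = 13.
Best is node-B and node-G with total throughput 18.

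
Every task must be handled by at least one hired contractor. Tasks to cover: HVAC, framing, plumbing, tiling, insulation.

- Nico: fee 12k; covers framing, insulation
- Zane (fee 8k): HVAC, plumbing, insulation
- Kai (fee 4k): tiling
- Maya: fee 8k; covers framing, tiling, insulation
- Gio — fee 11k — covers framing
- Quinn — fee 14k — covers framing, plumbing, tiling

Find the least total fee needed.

The greedy cost-per-new-task heuristic would pick Zane, Kai, and Maya for 20, but a cheaper cover exists.
Choose Zane and Maya: together they cover HVAC, framing, plumbing, tiling, insulation — every task.
Total fee: 8 + 8 = 16.
No cover costs less than 16.

16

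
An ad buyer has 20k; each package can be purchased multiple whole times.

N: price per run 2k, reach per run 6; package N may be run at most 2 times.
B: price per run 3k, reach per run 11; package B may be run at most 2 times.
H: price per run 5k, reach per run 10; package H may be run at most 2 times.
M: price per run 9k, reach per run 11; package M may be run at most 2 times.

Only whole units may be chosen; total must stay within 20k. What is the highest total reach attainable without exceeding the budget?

This is a bounded integer knapsack.
B has the best ratio (11/3); taking only B gives at most 2×11 = 22 (stopped by the supply cap of 2).
Mixing does better — 2×N, 2×B, and 2×H: price 20 ≤ 20, reach 2·6 + 2·11 + 2·10 = 54.

54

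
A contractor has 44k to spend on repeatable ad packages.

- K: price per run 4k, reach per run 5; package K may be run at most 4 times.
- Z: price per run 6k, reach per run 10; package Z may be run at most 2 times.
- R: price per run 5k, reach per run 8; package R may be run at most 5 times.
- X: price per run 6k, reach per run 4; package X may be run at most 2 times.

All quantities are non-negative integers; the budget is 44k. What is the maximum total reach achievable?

67

Take 3×K, 2×Z, and 4×R: price 44 ≤ 44, reach 3·5 + 2·10 + 4·8 = 67.
Z has the best ratio (10/6) and is taken to its limit of 2; remaining capacity is filled optimally with the others.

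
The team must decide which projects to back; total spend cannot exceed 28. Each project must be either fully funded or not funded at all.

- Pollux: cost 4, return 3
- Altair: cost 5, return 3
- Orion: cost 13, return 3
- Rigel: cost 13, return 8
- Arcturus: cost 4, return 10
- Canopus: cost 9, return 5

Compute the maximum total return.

24

Rigel + Arcturus + Canopus: cost 13 + 4 + 9 = 26 ≤ 28, return 8 + 10 + 5 = 23.
Pollux + Rigel + Arcturus: cost 4 + 13 + 4 = 21 ≤ 28, return 3 + 8 + 10 = 21.
Pollux + Altair + Rigel + Arcturus: cost 4 + 5 + 13 + 4 = 26 ≤ 28, return 3 + 3 + 8 + 10 = 24.
Best is Pollux, Altair, Rigel, and Arcturus with total return 24.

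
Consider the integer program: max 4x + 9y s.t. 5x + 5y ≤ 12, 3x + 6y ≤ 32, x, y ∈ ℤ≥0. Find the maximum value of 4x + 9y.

18

The continuous relaxation peaks at (0, 2.4) with value 21.60; rounding to a feasible lattice point costs some objective.
(x,y)=(0,2) is feasible, giving 18.
(x,y)=(1,1) is feasible, giving 13.
(x,y)=(0,1) is feasible, giving 9.
No feasible integer point exceeds 18.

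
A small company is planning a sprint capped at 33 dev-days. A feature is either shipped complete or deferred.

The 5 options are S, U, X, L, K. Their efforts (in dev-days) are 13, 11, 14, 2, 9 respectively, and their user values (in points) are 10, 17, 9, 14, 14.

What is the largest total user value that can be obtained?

45

Allowing fractional choices, the relaxed optimum would be about 53.5, but features are indivisible.
S + U + K: effort 13 + 11 + 9 = 33 ≤ 33, user value 10 + 17 + 14 = 41.
U + L + K: effort 11 + 2 + 9 = 22 ≤ 33, user value 17 + 14 + 14 = 45.
S + U + L: effort 13 + 11 + 2 = 26 ≤ 33, user value 10 + 17 + 14 = 41.
Best is U, L, and K with total user value 45.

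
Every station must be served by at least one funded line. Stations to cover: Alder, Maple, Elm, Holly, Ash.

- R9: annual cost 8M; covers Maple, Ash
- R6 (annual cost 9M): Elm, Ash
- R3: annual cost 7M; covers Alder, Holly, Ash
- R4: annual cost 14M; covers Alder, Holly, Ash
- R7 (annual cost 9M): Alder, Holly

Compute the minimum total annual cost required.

24

This is an integer covering problem.
Choose R9, R6, and R3: together they cover Alder, Maple, Elm, Holly, Ash — every station.
Total annual cost: 8 + 9 + 7 = 24.
No cover costs less than 24.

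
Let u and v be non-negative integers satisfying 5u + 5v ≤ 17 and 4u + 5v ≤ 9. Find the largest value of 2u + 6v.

Relaxing integrality, the LP optimum is 10.80 at (u,v) = (0, 1.8), which is not an integer point.
(u,v)=(1,1): 5·1+5·1=10≤17, 4·1+5·1=9≤9, objective 8.
(u,v)=(0,1): 5·0+5·1=5≤17, 4·0+5·1=5≤9, objective 6.
(u,v)=(2,0): 5·2+5·0=10≤17, 4·2+5·0=8≤9, objective 4.
No feasible integer point exceeds 8.

8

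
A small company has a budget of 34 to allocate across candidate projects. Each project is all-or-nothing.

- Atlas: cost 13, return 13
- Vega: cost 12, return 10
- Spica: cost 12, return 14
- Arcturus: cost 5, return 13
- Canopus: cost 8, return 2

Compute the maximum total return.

40

Allowing fractional choices, the relaxed optimum would be about 43.3, but projects are indivisible.
Atlas + Spica + Arcturus: cost 13 + 12 + 5 = 30 ≤ 34, return 13 + 14 + 13 = 40.
Vega + Spica + Arcturus: cost 12 + 12 + 5 = 29 ≤ 34, return 10 + 14 + 13 = 37.
Best is Atlas, Spica, and Arcturus with total return 40.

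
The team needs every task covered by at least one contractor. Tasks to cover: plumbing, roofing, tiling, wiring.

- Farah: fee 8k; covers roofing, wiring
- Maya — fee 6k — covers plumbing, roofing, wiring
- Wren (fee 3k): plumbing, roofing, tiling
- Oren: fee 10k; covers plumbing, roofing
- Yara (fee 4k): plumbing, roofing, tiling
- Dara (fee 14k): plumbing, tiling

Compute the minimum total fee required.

Choose Maya and Wren: together they cover plumbing, roofing, tiling, wiring — every task.
Total fee: 6 + 3 = 9.
No cover costs less than 9.

9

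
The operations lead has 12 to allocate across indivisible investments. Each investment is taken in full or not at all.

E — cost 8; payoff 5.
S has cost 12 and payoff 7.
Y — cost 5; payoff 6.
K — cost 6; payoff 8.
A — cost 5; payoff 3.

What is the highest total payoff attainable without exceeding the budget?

Take Y and K: cost 5 + 6 = 11 ≤ 12, payoff 6 + 8 = 14.
No other feasible combination does better.

14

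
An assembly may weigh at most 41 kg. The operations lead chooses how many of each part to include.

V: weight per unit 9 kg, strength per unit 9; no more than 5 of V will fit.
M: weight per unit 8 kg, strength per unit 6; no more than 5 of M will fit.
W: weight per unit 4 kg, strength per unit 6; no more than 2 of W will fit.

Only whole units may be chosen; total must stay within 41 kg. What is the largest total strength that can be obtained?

42

Take 4×V and 1×W: weight 40 ≤ 41, strength 4·9 + 1·6 = 42.
No other integer combination yields more.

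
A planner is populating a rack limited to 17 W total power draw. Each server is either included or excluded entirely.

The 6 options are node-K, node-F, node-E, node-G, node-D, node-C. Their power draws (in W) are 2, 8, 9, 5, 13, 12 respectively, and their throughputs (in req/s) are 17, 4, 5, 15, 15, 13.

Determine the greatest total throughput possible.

Allowing fractional choices, the relaxed optimum would be about 43.5, but servers are indivisible.
node-K + node-F + node-G: power draw 2 + 8 + 5 = 15 ≤ 17, throughput 17 + 4 + 15 = 36.
node-K + node-E + node-G: power draw 2 + 9 + 5 = 16 ≤ 17, throughput 17 + 5 + 15 = 37.
Best is node-K, node-E, and node-G with total throughput 37.

37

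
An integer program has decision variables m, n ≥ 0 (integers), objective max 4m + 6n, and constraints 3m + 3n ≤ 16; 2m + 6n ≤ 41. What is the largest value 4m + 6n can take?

30

The continuous relaxation peaks at (0, 5.33) with value 32.00; rounding to a feasible lattice point costs some objective.
(m,n)=(0,5) is feasible, giving 30.
(m,n)=(1,4) is feasible, giving 28.
(m,n)=(0,4) is feasible, giving 24.
The best lattice point is (0,5), giving 30.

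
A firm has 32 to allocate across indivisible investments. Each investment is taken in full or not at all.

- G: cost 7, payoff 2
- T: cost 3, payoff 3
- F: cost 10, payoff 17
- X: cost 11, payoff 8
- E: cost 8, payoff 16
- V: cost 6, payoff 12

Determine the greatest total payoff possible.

T + F + E + V: cost 3 + 10 + 8 + 6 = 27 ≤ 32, payoff 3 + 17 + 16 + 12 = 48.
G + F + E + V: cost 7 + 10 + 8 + 6 = 31 ≤ 32, payoff 2 + 17 + 16 + 12 = 47.
Best is T, F, E, and V with total payoff 48.

48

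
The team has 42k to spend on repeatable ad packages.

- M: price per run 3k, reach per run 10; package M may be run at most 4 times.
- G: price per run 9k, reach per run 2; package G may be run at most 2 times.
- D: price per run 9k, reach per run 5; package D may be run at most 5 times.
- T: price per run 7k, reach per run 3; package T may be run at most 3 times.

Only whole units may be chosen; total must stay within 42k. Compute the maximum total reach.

55

Take 4×M and 3×D: price 39 ≤ 42, reach 4·10 + 3·5 = 55.
M has the best ratio (10/3) and is taken to its limit of 4; remaining capacity is filled optimally with the others.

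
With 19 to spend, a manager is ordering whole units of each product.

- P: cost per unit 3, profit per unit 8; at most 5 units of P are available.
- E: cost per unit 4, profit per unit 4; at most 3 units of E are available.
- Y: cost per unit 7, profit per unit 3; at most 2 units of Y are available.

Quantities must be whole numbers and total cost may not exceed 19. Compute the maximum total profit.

44

This is a bounded integer knapsack.
P has the best ratio (8/3); taking only P gives at most 5×8 = 40 (stopped by the supply cap of 5).
Mixing does better — 5×P and 1×E: cost 19 ≤ 19, profit 5·8 + 1·4 = 44.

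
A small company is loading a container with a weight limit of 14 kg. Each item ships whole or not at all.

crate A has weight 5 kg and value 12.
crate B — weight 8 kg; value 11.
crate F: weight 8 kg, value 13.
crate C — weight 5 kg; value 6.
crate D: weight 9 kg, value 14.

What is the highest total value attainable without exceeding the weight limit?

Allowing fractional choices, the relaxed optimum would be about 26.6, but items are indivisible.
crate A + crate D: weight 5 + 9 = 14 ≤ 14, value 12 + 14 = 26.
crate A + crate F: weight 5 + 8 = 13 ≤ 14, value 12 + 13 = 25.
Best is crate A and crate D with total value 26.

26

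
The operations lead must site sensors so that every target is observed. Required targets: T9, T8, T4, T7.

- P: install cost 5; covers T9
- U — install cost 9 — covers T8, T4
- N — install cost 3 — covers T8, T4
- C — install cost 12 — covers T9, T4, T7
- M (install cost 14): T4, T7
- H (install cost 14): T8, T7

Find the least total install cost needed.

This is an integer covering problem.
The greedy cost-per-new-target heuristic would pick N, P, and C for 20, but a cheaper cover exists.
Choose N and C: together they cover T9, T8, T4, T7 — every target.
Total install cost: 3 + 12 = 15.
No cover costs less than 15.

15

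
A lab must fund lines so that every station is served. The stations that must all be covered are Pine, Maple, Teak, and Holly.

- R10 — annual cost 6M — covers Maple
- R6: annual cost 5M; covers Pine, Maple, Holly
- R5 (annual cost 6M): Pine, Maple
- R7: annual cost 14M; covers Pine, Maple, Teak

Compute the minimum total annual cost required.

19

Choose R6 and R7: together they cover Pine, Maple, Teak, Holly — every station.
Total annual cost: 5 + 14 = 19.
No cover costs less than 19.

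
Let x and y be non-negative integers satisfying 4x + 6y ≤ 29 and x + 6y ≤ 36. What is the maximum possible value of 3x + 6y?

(x,y)=(1,4): 4·1+6·4=28≤29, 1·1+6·4=25≤36, objective 27.
(x,y)=(0,4): 4·0+6·4=24≤29, 1·0+6·4=24≤36, objective 24.
(x,y)=(2,3): 4·2+6·3=26≤29, 1·2+6·3=20≤36, objective 24.
The best lattice point is (1,4), giving 27.

27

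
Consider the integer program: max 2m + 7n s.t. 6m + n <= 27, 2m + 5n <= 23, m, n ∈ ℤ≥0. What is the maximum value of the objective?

30

(m,n)=(1,4): 6·1+1·4=10≤27, 2·1+5·4=22≤23, objective 30.
(m,n)=(0,4): 6·0+1·4=4≤27, 2·0+5·4=20≤23, objective 28.
(m,n)=(2,3): 6·2+1·3=15≤27, 2·2+5·3=19≤23, objective 25.
No feasible integer point exceeds 30.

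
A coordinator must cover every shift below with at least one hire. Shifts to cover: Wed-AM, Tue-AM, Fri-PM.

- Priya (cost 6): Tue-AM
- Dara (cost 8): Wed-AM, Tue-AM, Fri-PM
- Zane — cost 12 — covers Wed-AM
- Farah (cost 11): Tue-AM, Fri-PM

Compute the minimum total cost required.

8

Dara alone covers Wed-AM, Tue-AM, Fri-PM — every shift.
Total cost: 8.
No cover costs less than 8.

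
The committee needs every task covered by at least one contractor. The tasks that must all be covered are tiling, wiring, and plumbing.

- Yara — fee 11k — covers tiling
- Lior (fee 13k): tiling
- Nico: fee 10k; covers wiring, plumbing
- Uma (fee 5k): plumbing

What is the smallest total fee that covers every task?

Choose Yara and Nico: together they cover tiling, wiring, plumbing — every task.
Total fee: 11 + 10 = 21.
No cover costs less than 21.

21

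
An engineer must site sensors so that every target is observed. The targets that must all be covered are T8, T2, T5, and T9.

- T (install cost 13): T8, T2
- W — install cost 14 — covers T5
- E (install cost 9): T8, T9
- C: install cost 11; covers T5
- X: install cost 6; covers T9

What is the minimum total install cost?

30

The greedy cost-per-new-target heuristic would pick E, C, and T for 33, but a cheaper cover exists.
Choose T, C, and X: together they cover T8, T2, T5, T9 — every target.
Total install cost: 13 + 11 + 6 = 30.
No cover costs less than 30.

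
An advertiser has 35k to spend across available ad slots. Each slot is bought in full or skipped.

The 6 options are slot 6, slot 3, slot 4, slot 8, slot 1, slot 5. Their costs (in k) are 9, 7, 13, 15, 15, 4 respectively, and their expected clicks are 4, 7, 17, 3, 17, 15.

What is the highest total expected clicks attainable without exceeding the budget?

49

slot 6 + slot 3 + slot 4 + slot 5: cost 9 + 7 + 13 + 4 = 33 ≤ 35, expected clicks 4 + 7 + 17 + 15 = 43.
slot 6 + slot 3 + slot 1 + slot 5: cost 9 + 7 + 15 + 4 = 35 ≤ 35, expected clicks 4 + 7 + 17 + 15 = 43.
slot 4 + slot 1 + slot 5: cost 13 + 15 + 4 = 32 ≤ 35, expected clicks 17 + 17 + 15 = 49.
Best is slot 4, slot 1, and slot 5 with total expected clicks 49.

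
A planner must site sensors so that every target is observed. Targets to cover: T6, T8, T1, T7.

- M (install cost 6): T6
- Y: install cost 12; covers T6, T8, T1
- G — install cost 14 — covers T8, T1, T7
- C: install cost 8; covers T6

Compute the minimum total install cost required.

The greedy cost-per-new-target heuristic would pick Y and G for 26, but a cheaper cover exists.
Choose M and G: together they cover T6, T8, T1, T7 — every target.
Total install cost: 6 + 14 = 20.
No cover costs less than 20.

20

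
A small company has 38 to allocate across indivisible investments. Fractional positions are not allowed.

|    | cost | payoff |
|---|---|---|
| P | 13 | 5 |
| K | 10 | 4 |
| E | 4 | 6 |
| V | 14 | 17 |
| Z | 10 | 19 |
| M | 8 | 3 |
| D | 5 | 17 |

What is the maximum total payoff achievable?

Allowing fractional choices, the relaxed optimum would be about 61.0, but investments are indivisible.
V + Z + D: cost 14 + 10 + 5 = 29 ≤ 38, payoff 17 + 19 + 17 = 53.
E + V + Z + D: cost 4 + 14 + 10 + 5 = 33 ≤ 38, payoff 6 + 17 + 19 + 17 = 59.
V + Z + M + D: cost 14 + 10 + 8 + 5 = 37 ≤ 38, payoff 17 + 19 + 3 + 17 = 56.
Best is E, V, Z, and D with total payoff 59.

59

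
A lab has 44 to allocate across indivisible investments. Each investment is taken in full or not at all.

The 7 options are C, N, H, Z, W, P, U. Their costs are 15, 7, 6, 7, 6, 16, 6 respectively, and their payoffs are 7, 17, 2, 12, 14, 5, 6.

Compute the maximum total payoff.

56

Take C, N, Z, W, and U: cost 15 + 7 + 7 + 6 + 6 = 41 ≤ 44, payoff 7 + 17 + 12 + 14 + 6 = 56.
No other feasible combination does better.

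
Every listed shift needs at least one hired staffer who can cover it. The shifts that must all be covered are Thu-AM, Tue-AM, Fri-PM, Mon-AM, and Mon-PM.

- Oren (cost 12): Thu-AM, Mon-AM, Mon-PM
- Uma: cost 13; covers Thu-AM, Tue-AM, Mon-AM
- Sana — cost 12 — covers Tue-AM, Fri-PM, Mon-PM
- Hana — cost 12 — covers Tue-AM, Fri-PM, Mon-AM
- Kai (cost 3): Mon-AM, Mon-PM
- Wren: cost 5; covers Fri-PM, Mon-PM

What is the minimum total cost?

18

The greedy cost-per-new-shift heuristic would pick Kai, Wren, and Uma for 21, but a cheaper cover exists.
Choose Uma and Wren: together they cover Thu-AM, Tue-AM, Fri-PM, Mon-AM, Mon-PM — every shift.
Total cost: 13 + 5 = 18.
No cover costs less than 18.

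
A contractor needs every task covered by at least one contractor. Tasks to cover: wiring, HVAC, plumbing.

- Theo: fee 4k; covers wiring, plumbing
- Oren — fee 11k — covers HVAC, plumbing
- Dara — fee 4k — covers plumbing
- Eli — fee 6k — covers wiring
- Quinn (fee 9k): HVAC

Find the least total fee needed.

This is an integer covering problem.
Choose Theo and Quinn: together they cover wiring, HVAC, plumbing — every task.
Total fee: 4 + 9 = 13.
No cover costs less than 13.

13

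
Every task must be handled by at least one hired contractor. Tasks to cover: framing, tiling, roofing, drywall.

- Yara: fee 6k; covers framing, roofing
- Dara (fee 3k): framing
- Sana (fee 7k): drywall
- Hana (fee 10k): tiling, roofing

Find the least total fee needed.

20

The greedy cost-per-new-task heuristic would pick Yara, Sana, and Hana for 23, but a cheaper cover exists.
Choose Dara, Sana, and Hana: together they cover framing, tiling, roofing, drywall — every task.
Total fee: 3 + 7 + 10 = 20.
No cover costs less than 20.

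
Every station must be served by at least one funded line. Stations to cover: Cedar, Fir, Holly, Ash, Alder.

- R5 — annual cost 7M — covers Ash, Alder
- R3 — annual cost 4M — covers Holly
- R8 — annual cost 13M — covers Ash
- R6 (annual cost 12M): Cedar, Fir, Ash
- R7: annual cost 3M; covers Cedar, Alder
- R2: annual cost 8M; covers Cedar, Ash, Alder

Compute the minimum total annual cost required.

Choose R3, R6, and R7: together they cover Cedar, Fir, Holly, Ash, Alder — every station.
Total annual cost: 4 + 12 + 3 = 19.
No cover costs less than 19.

19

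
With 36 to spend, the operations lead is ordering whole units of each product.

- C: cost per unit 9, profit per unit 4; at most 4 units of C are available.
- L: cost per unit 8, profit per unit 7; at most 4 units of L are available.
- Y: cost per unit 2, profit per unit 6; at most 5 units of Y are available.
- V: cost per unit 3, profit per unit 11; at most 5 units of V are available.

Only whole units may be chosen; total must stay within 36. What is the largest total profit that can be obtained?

This is a bounded integer knapsack.
Take 1×L, 5×Y, and 5×V: cost 33 ≤ 36, profit 1·7 + 5·6 + 5·11 = 92.
V has the best ratio (11/3) and is taken to its limit of 5; remaining capacity is filled optimally with the others.

92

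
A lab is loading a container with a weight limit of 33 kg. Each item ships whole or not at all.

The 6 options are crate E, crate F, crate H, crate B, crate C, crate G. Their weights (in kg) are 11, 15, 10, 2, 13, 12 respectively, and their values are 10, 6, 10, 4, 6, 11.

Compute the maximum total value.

This is an integer program with binary decision variables.
Allowing fractional choices, the relaxed optimum would be about 33.2, but items are indivisible.
crate H + crate B + crate G: weight 10 + 2 + 12 = 24 ≤ 33, value 10 + 4 + 11 = 25.
crate E + crate H + crate G: weight 11 + 10 + 12 = 33 ≤ 33, value 10 + 10 + 11 = 31.
crate E + crate B + crate G: weight 11 + 2 + 12 = 25 ≤ 33, value 10 + 4 + 11 = 25.
Best is crate E, crate H, and crate G with total value 31.

31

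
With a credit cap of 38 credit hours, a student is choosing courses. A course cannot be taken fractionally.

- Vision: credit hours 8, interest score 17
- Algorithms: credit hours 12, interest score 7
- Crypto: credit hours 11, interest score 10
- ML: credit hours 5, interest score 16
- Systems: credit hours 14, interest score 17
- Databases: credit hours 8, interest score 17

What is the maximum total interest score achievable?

67

This is a 0-1 knapsack instance.
Vision + Crypto + ML + Systems: credit hours 8 + 11 + 5 + 14 = 38 ≤ 38, interest score 17 + 10 + 16 + 17 = 60.
Vision + Crypto + ML + Databases: credit hours 8 + 11 + 5 + 8 = 32 ≤ 38, interest score 17 + 10 + 16 + 17 = 60.
Vision + ML + Systems + Databases: credit hours 8 + 5 + 14 + 8 = 35 ≤ 38, interest score 17 + 16 + 17 + 17 = 67.
Best is Vision, ML, Systems, and Databases with total interest score 67.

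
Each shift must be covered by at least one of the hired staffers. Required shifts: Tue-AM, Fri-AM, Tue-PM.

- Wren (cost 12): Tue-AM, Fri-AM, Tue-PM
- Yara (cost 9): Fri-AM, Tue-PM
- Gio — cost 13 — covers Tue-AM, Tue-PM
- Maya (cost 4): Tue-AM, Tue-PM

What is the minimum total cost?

This is a weighted set-cover instance.
The greedy cost-per-new-shift heuristic would pick Maya and Yara for 13, but a cheaper cover exists.
Wren alone covers Tue-AM, Fri-AM, Tue-PM — every shift.
Total cost: 12.
No cover costs less than 12.

12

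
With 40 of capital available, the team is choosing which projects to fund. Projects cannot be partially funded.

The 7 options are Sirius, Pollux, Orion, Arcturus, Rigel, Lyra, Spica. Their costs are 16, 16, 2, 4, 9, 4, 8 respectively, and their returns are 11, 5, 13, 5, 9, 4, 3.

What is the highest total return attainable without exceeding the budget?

Sirius + Orion + Arcturus + Rigel + Lyra: cost 16 + 2 + 4 + 9 + 4 = 35 ≤ 40, return 11 + 13 + 5 + 9 + 4 = 42.
Sirius + Orion + Rigel + Lyra + Spica: cost 16 + 2 + 9 + 4 + 8 = 39 ≤ 40, return 11 + 13 + 9 + 4 + 3 = 40.
Sirius + Orion + Arcturus + Rigel + Spica: cost 16 + 2 + 4 + 9 + 8 = 39 ≤ 40, return 11 + 13 + 5 + 9 + 3 = 41.
Best is Sirius, Orion, Arcturus, Rigel, and Lyra with total return 42.

42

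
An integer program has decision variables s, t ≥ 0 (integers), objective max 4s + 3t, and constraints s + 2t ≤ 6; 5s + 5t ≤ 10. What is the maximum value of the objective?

8

(s,t)=(2,0) is feasible, giving 8.
(s,t)=(1,1) is feasible, giving 7.
(s,t)=(1,0) is feasible, giving 4.
Maximum is 8 at (s,t)=(2,0).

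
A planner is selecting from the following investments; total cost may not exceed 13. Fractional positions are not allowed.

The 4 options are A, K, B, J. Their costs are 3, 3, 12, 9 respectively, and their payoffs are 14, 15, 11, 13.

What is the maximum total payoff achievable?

29

Allowing fractional choices, the relaxed optimum would be about 39.1, but investments are indivisible.
K + J: cost 3 + 9 = 12 ≤ 13, payoff 15 + 13 = 28.
A + K: cost 3 + 3 = 6 ≤ 13, payoff 14 + 15 = 29.
Best is A and K with total payoff 29.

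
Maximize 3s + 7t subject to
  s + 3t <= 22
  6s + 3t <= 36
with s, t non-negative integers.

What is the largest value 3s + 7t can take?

52

(s,t)=(1,7): 1·1+3·7=22≤22, 6·1+3·7=27≤36, objective 52.
(s,t)=(3,6): 1·3+3·6=21≤22, 6·3+3·6=36≤36, objective 51.
(s,t)=(0,7): 1·0+3·7=21≤22, 6·0+3·7=21≤36, objective 49.
No feasible integer point exceeds 52.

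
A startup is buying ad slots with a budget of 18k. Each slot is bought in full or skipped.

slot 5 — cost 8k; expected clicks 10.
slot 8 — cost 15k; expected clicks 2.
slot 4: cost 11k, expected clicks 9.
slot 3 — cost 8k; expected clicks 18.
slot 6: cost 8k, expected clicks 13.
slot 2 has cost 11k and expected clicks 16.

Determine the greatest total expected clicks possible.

31

Allowing fractional choices, the relaxed optimum would be about 33.9, but ad slots are indivisible.
slot 5 + slot 3: cost 8 + 8 = 16 ≤ 18, expected clicks 10 + 18 = 28.
slot 5 + slot 6: cost 8 + 8 = 16 ≤ 18, expected clicks 10 + 13 = 23.
slot 3 + slot 6: cost 8 + 8 = 16 ≤ 18, expected clicks 18 + 13 = 31.
Best is slot 3 and slot 6 with total expected clicks 31.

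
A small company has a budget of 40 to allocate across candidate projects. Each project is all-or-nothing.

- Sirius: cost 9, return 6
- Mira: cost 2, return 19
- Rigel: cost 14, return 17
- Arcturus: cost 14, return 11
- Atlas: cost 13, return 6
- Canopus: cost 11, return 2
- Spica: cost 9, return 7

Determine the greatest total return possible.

54

Take Mira, Rigel, Arcturus, and Spica: cost 2 + 14 + 14 + 9 = 39 ≤ 40, return 19 + 17 + 11 + 7 = 54.
No other feasible combination does better.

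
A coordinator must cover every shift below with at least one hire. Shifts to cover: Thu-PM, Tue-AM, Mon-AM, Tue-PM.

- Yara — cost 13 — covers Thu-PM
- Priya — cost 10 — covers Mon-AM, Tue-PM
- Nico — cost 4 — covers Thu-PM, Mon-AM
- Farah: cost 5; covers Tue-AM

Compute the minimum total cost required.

Choose Priya, Nico, and Farah: together they cover Thu-PM, Tue-AM, Mon-AM, Tue-PM — every shift.
Total cost: 10 + 4 + 5 = 19.
No cover costs less than 19.

19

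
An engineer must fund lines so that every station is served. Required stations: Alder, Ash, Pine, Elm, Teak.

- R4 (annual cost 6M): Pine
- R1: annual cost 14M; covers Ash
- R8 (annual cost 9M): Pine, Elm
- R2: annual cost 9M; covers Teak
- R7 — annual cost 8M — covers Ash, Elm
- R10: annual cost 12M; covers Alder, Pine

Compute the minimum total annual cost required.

The greedy cost-per-new-station heuristic would pick R7, R4, R2, and R10 for 35, but a cheaper cover exists.
Choose R2, R7, and R10: together they cover Alder, Ash, Pine, Elm, Teak — every station.
Total annual cost: 9 + 8 + 12 = 29.
No cover costs less than 29.

29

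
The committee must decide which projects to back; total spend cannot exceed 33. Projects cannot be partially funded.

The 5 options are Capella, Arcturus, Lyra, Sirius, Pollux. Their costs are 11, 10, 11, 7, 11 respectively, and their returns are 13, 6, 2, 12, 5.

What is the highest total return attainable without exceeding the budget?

31

Take Capella, Arcturus, and Sirius: cost 11 + 10 + 7 = 28 ≤ 33, return 13 + 6 + 12 = 31.
No other feasible combination does better.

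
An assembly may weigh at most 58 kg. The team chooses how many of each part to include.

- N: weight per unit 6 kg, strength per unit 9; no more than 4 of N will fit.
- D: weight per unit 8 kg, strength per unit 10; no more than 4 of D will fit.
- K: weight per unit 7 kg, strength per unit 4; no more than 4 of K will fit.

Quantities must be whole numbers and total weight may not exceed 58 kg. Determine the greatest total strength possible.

4×N and 4×D: weight 56 ≤ 58, strength 4·9 + 4·10 = 76.
3×N, 4×D, and 1×K: weight 57 ≤ 58, strength 3·9 + 4·10 + 1·4 = 71.
Best is 76.

76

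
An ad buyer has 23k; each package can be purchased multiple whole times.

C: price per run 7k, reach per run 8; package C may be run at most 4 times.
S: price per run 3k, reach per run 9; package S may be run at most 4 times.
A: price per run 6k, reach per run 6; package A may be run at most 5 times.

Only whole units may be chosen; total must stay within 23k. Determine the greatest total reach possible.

This is a bounded integer knapsack.
S has the best ratio (9/3); taking only S gives at most 4×9 = 36 (stopped by the supply cap of 4).
Mixing does better — 1×C and 4×S: price 19 ≤ 23, reach 1·8 + 4·9 = 44.

44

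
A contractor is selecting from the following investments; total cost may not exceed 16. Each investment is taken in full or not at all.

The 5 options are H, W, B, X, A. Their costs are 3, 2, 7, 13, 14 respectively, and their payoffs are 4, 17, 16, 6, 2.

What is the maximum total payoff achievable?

Allowing fractional choices, the relaxed optimum would be about 38.8, but investments are indivisible.
W + X: cost 2 + 13 = 15 ≤ 16, payoff 17 + 6 = 23.
H + W + B: cost 3 + 2 + 7 = 12 ≤ 16, payoff 4 + 17 + 16 = 37.
W + B: cost 2 + 7 = 9 ≤ 16, payoff 17 + 16 = 33.
Best is H, W, and B with total payoff 37.

37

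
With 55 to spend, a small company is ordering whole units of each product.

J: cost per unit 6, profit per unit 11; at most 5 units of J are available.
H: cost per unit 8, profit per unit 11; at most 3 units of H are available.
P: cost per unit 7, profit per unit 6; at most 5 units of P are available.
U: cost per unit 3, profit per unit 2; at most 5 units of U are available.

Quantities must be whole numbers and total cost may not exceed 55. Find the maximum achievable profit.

88

Take 5×J and 3×H: cost 54 ≤ 55, profit 5·11 + 3·11 = 88.
J has the best ratio (11/6) and is taken to its limit of 5; remaining capacity is filled optimally with the others.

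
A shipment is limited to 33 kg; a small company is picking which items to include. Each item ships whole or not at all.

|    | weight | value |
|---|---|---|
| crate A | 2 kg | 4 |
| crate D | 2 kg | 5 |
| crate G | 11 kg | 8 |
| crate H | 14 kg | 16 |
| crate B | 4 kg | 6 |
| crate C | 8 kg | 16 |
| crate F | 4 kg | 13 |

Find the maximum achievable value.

crate A + crate H + crate B + crate C + crate F: weight 2 + 14 + 4 + 8 + 4 = 32 ≤ 33, value 4 + 16 + 6 + 16 + 13 = 55.
crate D + crate H + crate B + crate C + crate F: weight 2 + 14 + 4 + 8 + 4 = 32 ≤ 33, value 5 + 16 + 6 + 16 + 13 = 56.
crate A + crate D + crate H + crate C + crate F: weight 2 + 2 + 14 + 8 + 4 = 30 ≤ 33, value 4 + 5 + 16 + 16 + 13 = 54.
Best is crate D, crate H, crate B, crate C, and crate F with total value 56.

56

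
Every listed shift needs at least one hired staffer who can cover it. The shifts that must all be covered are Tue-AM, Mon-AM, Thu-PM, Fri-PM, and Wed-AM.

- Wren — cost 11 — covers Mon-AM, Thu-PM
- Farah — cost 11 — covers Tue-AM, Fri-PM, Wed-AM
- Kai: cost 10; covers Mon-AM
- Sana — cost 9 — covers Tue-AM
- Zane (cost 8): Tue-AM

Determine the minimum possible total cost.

22

Choose Wren and Farah: together they cover Tue-AM, Mon-AM, Thu-PM, Fri-PM, Wed-AM — every shift.
Total cost: 11 + 11 = 22.
No cover costs less than 22.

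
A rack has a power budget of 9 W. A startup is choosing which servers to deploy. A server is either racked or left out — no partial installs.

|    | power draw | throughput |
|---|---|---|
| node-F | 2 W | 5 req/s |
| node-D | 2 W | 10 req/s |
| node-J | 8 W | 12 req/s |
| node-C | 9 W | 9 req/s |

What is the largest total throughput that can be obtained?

15

This is an integer program with binary decision variables.
Allowing fractional choices, the relaxed optimum would be about 22.5, but servers are indivisible.
node-F + node-D: power draw 2 + 2 = 4 ≤ 9, throughput 5 + 10 = 15.
node-J: power draw 8 ≤ 9, throughput 12.
node-D: power draw 2 ≤ 9, throughput 10.
Best is node-F and node-D with total throughput 15.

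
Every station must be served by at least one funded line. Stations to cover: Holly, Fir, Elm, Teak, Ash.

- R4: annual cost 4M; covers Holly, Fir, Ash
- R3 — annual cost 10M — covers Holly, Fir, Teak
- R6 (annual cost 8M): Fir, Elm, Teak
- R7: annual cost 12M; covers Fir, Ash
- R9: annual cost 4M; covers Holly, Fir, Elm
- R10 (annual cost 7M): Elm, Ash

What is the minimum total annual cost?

Choose R4 and R6: together they cover Holly, Fir, Elm, Teak, Ash — every station.
Total annual cost: 4 + 8 = 12.
No cover costs less than 12.

12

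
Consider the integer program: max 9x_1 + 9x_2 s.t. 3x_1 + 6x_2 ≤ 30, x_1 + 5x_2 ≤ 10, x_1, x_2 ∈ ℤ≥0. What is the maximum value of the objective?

90

(x_1,x_2)=(10,0): 3·10+6·0=30≤30, 1·10+5·0=10≤10, objective 90.
(x_1,x_2)=(9,0): 3·9+6·0=27≤30, 1·9+5·0=9≤10, objective 81.
The best lattice point is (10,0), giving 90.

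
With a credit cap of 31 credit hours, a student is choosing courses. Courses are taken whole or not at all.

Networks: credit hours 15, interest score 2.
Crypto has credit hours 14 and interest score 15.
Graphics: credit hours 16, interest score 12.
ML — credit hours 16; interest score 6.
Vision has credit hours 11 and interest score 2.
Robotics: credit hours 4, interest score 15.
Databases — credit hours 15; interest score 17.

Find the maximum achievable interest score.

34

Treat it as a binary knapsack problem.
Take Vision, Robotics, and Databases: credit hours 11 + 4 + 15 = 30 ≤ 31, interest score 2 + 15 + 17 = 34.
No other feasible combination does better.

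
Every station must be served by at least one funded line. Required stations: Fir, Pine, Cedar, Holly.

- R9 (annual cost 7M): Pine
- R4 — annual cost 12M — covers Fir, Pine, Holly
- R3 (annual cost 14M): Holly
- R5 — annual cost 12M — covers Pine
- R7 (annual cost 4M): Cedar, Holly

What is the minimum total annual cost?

16

Choose R4 and R7: together they cover Fir, Pine, Cedar, Holly — every station.
Total annual cost: 12 + 4 = 16.
No cover costs less than 16.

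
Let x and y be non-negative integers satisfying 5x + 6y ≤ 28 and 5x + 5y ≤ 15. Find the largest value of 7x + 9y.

(x,y)=(0,3): 5·0+6·3=18≤28, 5·0+5·3=15≤15, objective 27.
(x,y)=(1,2): 5·1+6·2=17≤28, 5·1+5·2=15≤15, objective 25.
(x,y)=(0,2): 5·0+6·2=12≤28, 5·0+5·2=10≤15, objective 18.
Maximum is 27 at (x,y)=(0,3).

27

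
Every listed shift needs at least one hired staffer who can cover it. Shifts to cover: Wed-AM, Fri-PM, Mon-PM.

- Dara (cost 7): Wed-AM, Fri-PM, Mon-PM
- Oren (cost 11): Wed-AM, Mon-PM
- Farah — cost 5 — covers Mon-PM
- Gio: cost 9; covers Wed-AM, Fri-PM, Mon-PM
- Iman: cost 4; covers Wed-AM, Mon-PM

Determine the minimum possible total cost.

7

This is a weighted set-cover instance.
The greedy cost-per-new-shift heuristic would pick Iman and Dara for 11, but a cheaper cover exists.
Dara alone covers Wed-AM, Fri-PM, Mon-PM — every shift.
Total cost: 7.
No cover costs less than 7.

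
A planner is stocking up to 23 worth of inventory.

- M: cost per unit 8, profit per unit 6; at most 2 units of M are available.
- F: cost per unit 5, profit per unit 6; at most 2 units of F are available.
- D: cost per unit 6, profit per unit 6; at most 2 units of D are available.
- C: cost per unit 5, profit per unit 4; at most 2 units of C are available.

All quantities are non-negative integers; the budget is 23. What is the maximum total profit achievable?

2×F and 2×D: cost 22 ≤ 23, profit 2·6 + 2·6 = 24.
1×F, 2×D, and 1×C: cost 22 ≤ 23, profit 1·6 + 2·6 + 1·4 = 22.
Best is 24.

24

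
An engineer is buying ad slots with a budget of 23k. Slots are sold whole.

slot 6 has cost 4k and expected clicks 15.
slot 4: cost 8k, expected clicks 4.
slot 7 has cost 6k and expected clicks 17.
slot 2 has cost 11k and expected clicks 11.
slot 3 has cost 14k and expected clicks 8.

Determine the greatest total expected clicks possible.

43

Take slot 6, slot 7, and slot 2: cost 4 + 6 + 11 = 21 ≤ 23, expected clicks 15 + 17 + 11 = 43.
No other feasible combination does better.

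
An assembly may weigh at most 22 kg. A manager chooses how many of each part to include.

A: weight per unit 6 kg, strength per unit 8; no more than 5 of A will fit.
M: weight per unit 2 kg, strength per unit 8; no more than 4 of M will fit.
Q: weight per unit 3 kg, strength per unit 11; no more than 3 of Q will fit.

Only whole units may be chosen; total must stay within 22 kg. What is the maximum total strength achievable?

This is a bounded integer knapsack.
4×M and 3×Q: weight 17 ≤ 22, strength 4·8 + 3·11 = 65.
1×A, 3×M, and 3×Q: weight 21 ≤ 22, strength 1·8 + 3·8 + 3·11 = 65.
Best is 65.

65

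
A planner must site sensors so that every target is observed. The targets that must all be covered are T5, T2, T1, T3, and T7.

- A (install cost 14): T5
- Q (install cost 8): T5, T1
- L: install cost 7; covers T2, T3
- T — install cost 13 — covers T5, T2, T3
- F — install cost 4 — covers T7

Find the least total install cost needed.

Choose Q, L, and F: together they cover T5, T2, T1, T3, T7 — every target.
Total install cost: 8 + 7 + 4 = 19.
No cover costs less than 19.

19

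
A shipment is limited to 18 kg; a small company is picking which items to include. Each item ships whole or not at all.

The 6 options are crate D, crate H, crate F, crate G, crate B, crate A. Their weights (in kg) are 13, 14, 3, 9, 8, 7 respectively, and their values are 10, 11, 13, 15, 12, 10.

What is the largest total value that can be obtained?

This is a 0-1 knapsack instance.
crate G + crate B: weight 9 + 8 = 17 ≤ 18, value 15 + 12 = 27.
crate F + crate G: weight 3 + 9 = 12 ≤ 18, value 13 + 15 = 28.
crate F + crate B + crate A: weight 3 + 8 + 7 = 18 ≤ 18, value 13 + 12 + 10 = 35.
Best is crate F, crate B, and crate A with total value 35.

35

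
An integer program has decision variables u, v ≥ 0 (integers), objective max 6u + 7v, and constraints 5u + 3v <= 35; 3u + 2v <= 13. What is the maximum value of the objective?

42

Relaxing integrality, the LP optimum is 45.50 at (u,v) = (0, 6.5), which is not an integer point.
(u,v)=(0,6): 5·0+3·6=18≤35, 3·0+2·6=12≤13, objective 42.
(u,v)=(1,5): 5·1+3·5=20≤35, 3·1+2·5=13≤13, objective 41.
The best lattice point is (0,6), giving 42.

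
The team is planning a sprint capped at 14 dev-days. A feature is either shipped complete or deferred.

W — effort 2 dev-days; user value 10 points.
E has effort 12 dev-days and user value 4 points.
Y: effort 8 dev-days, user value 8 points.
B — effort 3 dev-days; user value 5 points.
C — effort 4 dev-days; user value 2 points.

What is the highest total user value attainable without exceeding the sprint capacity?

23

Take W, Y, and B: effort 2 + 8 + 3 = 13 ≤ 14, user value 10 + 8 + 5 = 23.
No other feasible combination does better.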